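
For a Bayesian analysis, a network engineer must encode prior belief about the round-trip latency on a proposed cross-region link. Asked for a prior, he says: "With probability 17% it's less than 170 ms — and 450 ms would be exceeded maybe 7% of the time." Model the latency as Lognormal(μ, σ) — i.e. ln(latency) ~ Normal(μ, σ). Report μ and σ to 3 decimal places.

If T ~ Lognormal(μ,σ) then ln T ~ Normal(μ,σ), so the p-quantile of ln T is μ + z_p·σ.
ln(170) = 5.136 and ln(450) = 6.109; z_{0.17} = -0.9542, z_{0.93} = 1.476.
σ = (6.109 − 5.136)/(1.476 − (-0.9542)) = 0.401.
μ = 5.136 − (-0.9542)·0.401 = 5.518.

μ ≈ 5.518, σ ≈ 0.401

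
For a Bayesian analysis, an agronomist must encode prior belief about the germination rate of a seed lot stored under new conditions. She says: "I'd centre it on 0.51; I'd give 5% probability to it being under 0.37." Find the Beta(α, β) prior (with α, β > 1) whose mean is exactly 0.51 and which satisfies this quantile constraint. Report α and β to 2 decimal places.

α ≈ 17.23, β ≈ 16.56

With mean 0.51 fixed, write α = 0.51s, β = 0.49s where s = α+β.
Need P(θ < 0.37) = 0.05 under Beta(0.51s, 0.49s). Normal approximation: (q−m)/√(m(1−m)/s) ≈ z_{0.05} = -1.64, so s ≈ 0.51·0.49·(-1.64)²/(0.37−0.51)² = 34.5.
At s = 34.5: P(θ<0.37) ≈ 0.048. Adjusting to match 0.05 gives s ≈ 33.79.
So α = 0.51·33.79 ≈ 17.23, β = 0.49·33.79 ≈ 16.56.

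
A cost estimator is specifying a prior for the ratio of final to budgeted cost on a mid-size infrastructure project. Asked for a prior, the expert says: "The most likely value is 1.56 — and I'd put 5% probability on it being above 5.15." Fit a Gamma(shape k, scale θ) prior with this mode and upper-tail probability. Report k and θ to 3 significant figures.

Gamma(k,θ) with k>1 has mode (k−1)θ, so θ = 1.56/(k−1).
Need P(X < 5.15) = 0.95 with θ tied to k this way. Start at k = 2, θ = 1.56: P(X<5.15) ≈ 0.842.
Too low — raise k to concentrate. Iterating converges to k ≈ 2.83.
Then θ = 1.56/(2.83−1) ≈ 0.853.

k ≈ 2.83, θ ≈ 0.853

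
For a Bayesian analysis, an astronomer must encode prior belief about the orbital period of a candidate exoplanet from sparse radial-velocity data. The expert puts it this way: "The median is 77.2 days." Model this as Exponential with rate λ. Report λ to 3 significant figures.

Exponential median = ln 2 / λ, so λ = ln 2 / 77.2 = 0.00898.

λ ≈ 0.00898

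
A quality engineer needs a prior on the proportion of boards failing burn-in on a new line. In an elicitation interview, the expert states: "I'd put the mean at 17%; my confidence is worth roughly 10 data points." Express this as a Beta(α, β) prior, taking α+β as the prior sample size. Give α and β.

α = 1.7, β = 8.3

Under the effective-sample-size interpretation, Beta(α, β) has prior mean α/(α+β) and prior sample size α+β.
So α+β = 10 and α/(α+β) = 0.17, giving α = 0.17·10 = 1.7 and β = 10 − 1.7 = 8.3.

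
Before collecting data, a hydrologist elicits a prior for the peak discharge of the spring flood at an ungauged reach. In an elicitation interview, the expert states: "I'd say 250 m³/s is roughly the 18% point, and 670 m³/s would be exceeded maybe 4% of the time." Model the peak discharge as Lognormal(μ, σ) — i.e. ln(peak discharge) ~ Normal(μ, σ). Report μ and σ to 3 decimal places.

If T ~ Lognormal(μ,σ) then ln T ~ Normal(μ,σ), so the p-quantile of ln T is μ + z_p·σ.
ln(250) = 5.521 and ln(670) = 6.507; z_{0.18} = -0.9154, z_{0.96} = 1.751.
σ = (6.507 − 5.521)/(1.751 − (-0.9154)) = 0.370.
μ = 5.521 − (-0.9154)·0.370 = 5.860.

μ ≈ 5.860, σ ≈ 0.370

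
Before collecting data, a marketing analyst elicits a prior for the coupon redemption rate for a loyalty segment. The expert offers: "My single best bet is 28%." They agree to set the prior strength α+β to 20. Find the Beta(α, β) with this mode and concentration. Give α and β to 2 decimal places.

α = 6.04, β = 13.96

For α,β > 1 the Beta mode is (α−1)/(α+β−2). With α+β = 20, the mode is (α−1)/18.
Set (α−1)/18 = 0.28 → α = 1 + 0.28·18 = 6.04.
β = 20 − α = 13.96.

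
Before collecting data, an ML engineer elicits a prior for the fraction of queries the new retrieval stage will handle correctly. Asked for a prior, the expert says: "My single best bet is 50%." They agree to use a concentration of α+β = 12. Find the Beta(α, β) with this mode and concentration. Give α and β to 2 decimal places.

For α,β > 1 the Beta mode is (α−1)/(α+β−2). With α+β = 12, the mode is (α−1)/10.
Set (α−1)/10 = 0.5 → α = 1 + 0.5·10 = 6.00.
β = 12 − α = 6.00.

α = 6.00, β = 6.00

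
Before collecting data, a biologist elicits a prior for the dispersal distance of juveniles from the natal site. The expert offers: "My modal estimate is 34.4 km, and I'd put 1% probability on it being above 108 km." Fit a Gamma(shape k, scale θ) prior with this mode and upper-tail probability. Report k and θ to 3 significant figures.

k ≈ 4.4, θ ≈ 10.1

Gamma(k,θ) with k>1 has mode (k−1)θ, so θ = 34.4/(k−1).
Need P(X < 108) = 0.99 with θ tied to k this way. Start at k = 2, θ = 34.4: P(X<108) ≈ 0.821.
Too low — raise k to concentrate. Iterating converges to k ≈ 4.4.
Then θ = 34.4/(4.4−1) ≈ 10.1.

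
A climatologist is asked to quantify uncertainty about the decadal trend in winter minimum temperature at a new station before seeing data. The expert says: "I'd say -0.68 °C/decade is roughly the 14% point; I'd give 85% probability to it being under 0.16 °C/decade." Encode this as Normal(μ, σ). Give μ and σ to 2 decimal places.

μ = -0.25, σ = 0.40

For Normal(μ,σ), the p-quantile is μ + z_p·σ. Here z_{0.14} = -1.08, z_{0.85} = 1.036.
So -0.68 = μ − 1.08σ and 0.16 = μ + 1.036σ.
Subtracting: σ = (0.16 − -0.68)/(1.036 − (-1.08)) = 0.40.
Then μ = -0.68 − (-1.08)·0.40 = -0.25.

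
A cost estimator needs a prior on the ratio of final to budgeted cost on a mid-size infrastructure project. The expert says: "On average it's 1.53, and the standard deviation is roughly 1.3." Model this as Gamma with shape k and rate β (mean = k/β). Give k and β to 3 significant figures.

For Gamma(k, rate β): mean = k/β, variance = k/β², so CV = 1/√k.
CV = SD/mean = 1.3/1.53 = 0.8497, hence k = 1/CV² = 1.39.
Then β = k/mean = 1.39/1.53 = 0.905.

k ≈ 1.39, β ≈ 0.905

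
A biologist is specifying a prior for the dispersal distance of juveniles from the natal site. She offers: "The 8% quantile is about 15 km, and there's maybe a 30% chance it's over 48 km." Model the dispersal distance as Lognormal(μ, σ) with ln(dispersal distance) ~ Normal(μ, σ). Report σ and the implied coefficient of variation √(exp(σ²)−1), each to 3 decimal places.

σ ≈ 0.603, CV ≈ 0.662

If T ~ Lognormal(μ,σ) then ln T ~ Normal(μ,σ), so the p-quantile of ln T is μ + z_p·σ.
ln(15) = 2.708 and ln(48) = 3.871; z_{0.08} = -1.405, z_{0.7} = 0.5244.
σ = (3.871 − 2.708)/(0.5244 − (-1.405)) = 0.603.
μ = 2.708 − (-1.405)·0.603 = 3.555.
CV = √(exp(σ²)−1) = √(exp(0.3634)−1) = 0.662.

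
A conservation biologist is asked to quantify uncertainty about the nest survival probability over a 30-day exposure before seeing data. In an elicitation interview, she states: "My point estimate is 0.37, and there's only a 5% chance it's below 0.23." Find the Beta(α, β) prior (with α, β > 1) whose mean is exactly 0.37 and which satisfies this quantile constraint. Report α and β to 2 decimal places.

With mean 0.37 fixed, write α = 0.37s, β = 0.63s where s = α+β.
Need P(θ < 0.23) = 0.05 under Beta(0.37s, 0.63s). Normal approximation: (q−m)/√(m(1−m)/s) ≈ z_{0.05} = -1.64, so s ≈ 0.37·0.63·(-1.64)²/(0.23−0.37)² = 32.2.
At s = 32.2: P(θ<0.23) ≈ 0.041. Adjusting to match 0.05 gives s ≈ 28.96.
So α = 0.37·28.96 ≈ 10.72, β = 0.63·28.96 ≈ 18.25.

α ≈ 10.72, β ≈ 18.25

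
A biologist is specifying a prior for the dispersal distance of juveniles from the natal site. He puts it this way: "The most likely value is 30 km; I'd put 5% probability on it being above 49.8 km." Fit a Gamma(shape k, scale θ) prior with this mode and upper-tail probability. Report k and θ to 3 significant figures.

k ≈ 11.9, θ ≈ 2.76

Gamma(k,θ) with k>1 has mode (k−1)θ, so θ = 30/(k−1).
Need P(X < 49.8) = 0.95 with θ tied to k this way. Start at k = 2, θ = 30: P(X<49.8) ≈ 0.494.
Too low — raise k to concentrate. Iterating converges to k ≈ 11.9.
Then θ = 30/(11.9−1) ≈ 2.76.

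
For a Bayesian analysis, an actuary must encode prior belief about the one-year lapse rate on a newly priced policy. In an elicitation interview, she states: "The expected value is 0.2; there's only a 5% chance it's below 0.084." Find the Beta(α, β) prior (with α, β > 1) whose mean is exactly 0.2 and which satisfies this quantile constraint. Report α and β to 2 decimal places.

α ≈ 4.80, β ≈ 19.21

With mean 0.2 fixed, write α = 0.2s, β = 0.8s where s = α+β.
Need P(θ < 0.084) = 0.05 under Beta(0.2s, 0.8s). Normal approximation: (q−m)/√(m(1−m)/s) ≈ z_{0.05} = -1.64, so s ≈ 0.2·0.8·(-1.64)²/(0.084−0.2)² = 32.2.
At s = 32.2: P(θ<0.084) ≈ 0.026. Adjusting to match 0.05 gives s ≈ 24.01.
So α = 0.2·24.01 ≈ 4.80, β = 0.8·24.01 ≈ 19.21.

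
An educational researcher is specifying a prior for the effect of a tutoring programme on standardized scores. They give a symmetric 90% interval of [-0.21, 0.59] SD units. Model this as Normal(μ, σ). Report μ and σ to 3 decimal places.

μ = 0.190, σ = 0.243

A symmetric 90% interval runs μ ± z·σ with z = 1.645.
Half-width = 0.4, so σ = 0.4/1.645 = 0.243.
μ is the interval midpoint, 0.190.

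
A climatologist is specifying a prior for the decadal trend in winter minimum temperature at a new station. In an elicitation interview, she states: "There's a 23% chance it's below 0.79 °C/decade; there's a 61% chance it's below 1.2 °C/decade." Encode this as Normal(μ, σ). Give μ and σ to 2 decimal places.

μ = 1.09, σ = 0.40

The p-quantile of Normal(μ,σ) is μ + z_p·σ, with z_{0.23} = -0.7388 and z_{0.61} = 0.2793.
Eliminate σ: μ = (z₂·x₁ − z₁·x₂)/(z₂ − z₁) = (0.2793·0.79 − (-0.7388)·1.2)/1.018 = 1.09.
Then σ = (x₂ − x₁)/(z₂ − z₁) = (1.2 − 0.79)/1.018 = 0.40.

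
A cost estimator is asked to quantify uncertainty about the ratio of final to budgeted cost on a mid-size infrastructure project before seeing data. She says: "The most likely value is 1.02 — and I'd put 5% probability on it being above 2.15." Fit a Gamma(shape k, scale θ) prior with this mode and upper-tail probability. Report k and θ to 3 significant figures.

k ≈ 5.97, θ ≈ 0.205

Gamma(k,θ) with k>1 has mode (k−1)θ, so θ = 1.02/(k−1).
Need P(X < 2.15) = 0.95 with θ tied to k this way. Start at k = 2, θ = 1.02: P(X<2.15) ≈ 0.622.
Too low — raise k to concentrate. Iterating converges to k ≈ 5.97.
Then θ = 1.02/(5.97−1) ≈ 0.205.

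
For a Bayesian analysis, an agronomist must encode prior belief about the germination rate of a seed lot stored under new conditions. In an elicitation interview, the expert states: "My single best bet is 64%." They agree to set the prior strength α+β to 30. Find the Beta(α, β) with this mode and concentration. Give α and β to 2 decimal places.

α = 18.92, β = 11.08

For α,β > 1 the Beta mode is (α−1)/(α+β−2). With α+β = 30, the mode is (α−1)/28.
Set (α−1)/28 = 0.64 → α = 1 + 0.64·28 = 18.92.
β = 30 − α = 11.08.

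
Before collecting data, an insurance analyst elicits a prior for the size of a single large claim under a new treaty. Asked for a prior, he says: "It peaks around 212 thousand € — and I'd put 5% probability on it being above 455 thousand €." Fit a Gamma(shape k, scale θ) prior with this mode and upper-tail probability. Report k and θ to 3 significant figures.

Gamma(k,θ) with k>1 has mode (k−1)θ, so θ = 212/(k−1).
Need P(X < 455) = 0.95 with θ tied to k this way. Start at k = 2, θ = 212: P(X<455) ≈ 0.632.
Too low — raise k to concentrate. Iterating converges to k ≈ 5.73.
Then θ = 212/(5.73−1) ≈ 44.8.

k ≈ 5.73, θ ≈ 44.8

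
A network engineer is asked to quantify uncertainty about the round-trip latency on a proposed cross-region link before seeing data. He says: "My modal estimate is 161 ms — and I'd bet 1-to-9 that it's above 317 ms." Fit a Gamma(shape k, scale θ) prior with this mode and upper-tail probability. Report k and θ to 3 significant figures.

Gamma(k,θ) with k>1 has mode (k−1)θ, so θ = 161/(k−1).
Need P(X < 317) = 0.9 with θ tied to k this way. Start at k = 2, θ = 161: P(X<317) ≈ 0.586.
Too low — raise k to concentrate. Iterating converges to k ≈ 5.17.
Then θ = 161/(5.17−1) ≈ 38.6.

k ≈ 5.17, θ ≈ 38.6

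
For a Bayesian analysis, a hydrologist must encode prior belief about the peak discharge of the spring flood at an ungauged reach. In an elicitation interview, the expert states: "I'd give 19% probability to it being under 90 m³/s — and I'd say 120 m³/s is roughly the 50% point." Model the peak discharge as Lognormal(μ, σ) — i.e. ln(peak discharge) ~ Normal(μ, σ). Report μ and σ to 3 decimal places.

μ ≈ 4.787, σ ≈ 0.328

If T ~ Lognormal(μ,σ) then ln T ~ Normal(μ,σ), so the p-quantile of ln T is μ + z_p·σ.
ln(90) = 4.5 and ln(120) = 4.787; z_{0.19} = -0.8779, z_{0.5} = 0.
σ = (4.787 − 4.5)/(0 − (-0.8779)) = 0.328.
μ = 4.5 − (-0.8779)·0.328 = 4.787.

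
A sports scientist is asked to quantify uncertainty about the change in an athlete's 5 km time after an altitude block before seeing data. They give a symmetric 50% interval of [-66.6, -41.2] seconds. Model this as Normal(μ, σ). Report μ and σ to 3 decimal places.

A symmetric 50% interval runs μ ± z·σ with z = 0.6745.
Half-width = 12.7, so σ = 12.7/0.6745 = 18.829.
μ is the interval midpoint, -53.900.

μ = -53.900, σ = 18.829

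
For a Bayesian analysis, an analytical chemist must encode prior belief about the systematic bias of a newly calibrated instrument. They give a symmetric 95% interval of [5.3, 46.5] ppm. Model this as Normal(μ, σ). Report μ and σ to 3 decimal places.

A symmetric 95% interval runs μ ± z·σ with z = 1.96.
Half-width = 20.6, so σ = 20.6/1.96 = 10.510.
μ is the interval midpoint, 25.900.

μ = 25.900, σ = 10.510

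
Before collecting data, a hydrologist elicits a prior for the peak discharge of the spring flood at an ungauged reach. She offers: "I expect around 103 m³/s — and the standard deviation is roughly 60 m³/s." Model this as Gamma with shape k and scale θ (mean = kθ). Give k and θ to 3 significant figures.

For Gamma(k, scale θ): mean = kθ, variance = kθ², so CV = 1/√k.
CV = SD/mean = 60/103 = 0.5825, hence k = 1/CV² = 2.95.
Then θ = mean/k = 103/2.95 = 35.

k ≈ 2.95, θ ≈ 35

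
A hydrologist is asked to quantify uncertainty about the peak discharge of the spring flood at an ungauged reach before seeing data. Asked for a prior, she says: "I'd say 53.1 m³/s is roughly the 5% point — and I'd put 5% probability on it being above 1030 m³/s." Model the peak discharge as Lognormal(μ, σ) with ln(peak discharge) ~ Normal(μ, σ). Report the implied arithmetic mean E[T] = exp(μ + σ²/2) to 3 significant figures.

If T ~ Lognormal(μ,σ) then ln T ~ Normal(μ,σ), so the p-quantile of ln T is μ + z_p·σ.
ln(53.1) = 3.972 and ln(1030) = 6.937; z_{0.05} = -1.645, z_{0.95} = 1.645.
σ = (6.937 − 3.972)/(1.645 − (-1.645)) = 0.901.
μ = 3.972 − (-1.645)·0.901 = 5.455.
E[T] = exp(μ + σ²/2) = exp(5.455 + 0.4062) = 351 m³/s.

E[T] ≈ 351 m³/s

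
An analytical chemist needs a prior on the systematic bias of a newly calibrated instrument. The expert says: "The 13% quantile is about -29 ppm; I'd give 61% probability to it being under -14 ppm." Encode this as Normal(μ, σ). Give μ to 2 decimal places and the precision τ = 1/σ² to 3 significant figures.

The p-quantile of Normal(μ,σ) is μ + z_p·σ, with z_{0.13} = -1.126 and z_{0.61} = 0.2793.
Eliminate σ: μ = (z₂·x₁ − z₁·x₂)/(z₂ − z₁) = (0.2793·-29 − (-1.126)·-14)/1.406 = -16.98.
Then σ = (x₂ − x₁)/(z₂ − z₁) = (-14 − -29)/1.406 = 10.67.
Precision τ = 1/σ² = 1/10.67² = 0.00878.

μ = -16.98, τ = 0.00878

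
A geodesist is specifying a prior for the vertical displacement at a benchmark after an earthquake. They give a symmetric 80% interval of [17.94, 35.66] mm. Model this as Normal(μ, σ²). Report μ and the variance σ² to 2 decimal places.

A symmetric 80% interval runs μ ± z·σ with z = 1.282.
Half-width = 8.86, so σ = 8.86/1.282 = 6.913 and σ² = 47.80.
μ is the interval midpoint, 26.80.

μ = 26.80, σ² = 47.80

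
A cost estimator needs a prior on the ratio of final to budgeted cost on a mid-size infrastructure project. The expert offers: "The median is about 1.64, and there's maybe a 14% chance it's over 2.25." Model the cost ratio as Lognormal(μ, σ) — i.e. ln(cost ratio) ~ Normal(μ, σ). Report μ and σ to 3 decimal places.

If T ~ Lognormal(μ,σ) then ln T ~ Normal(μ,σ), so the p-quantile of ln T is μ + z_p·σ.
ln(1.64) = 0.4947 and ln(2.25) = 0.8109; z_{0.5} = 0, z_{0.86} = 1.08.
σ = (0.8109 − 0.4947)/(1.08 − (0)) = 0.293.
μ = 0.4947 − (0)·0.293 = 0.495.

μ ≈ 0.495, σ ≈ 0.293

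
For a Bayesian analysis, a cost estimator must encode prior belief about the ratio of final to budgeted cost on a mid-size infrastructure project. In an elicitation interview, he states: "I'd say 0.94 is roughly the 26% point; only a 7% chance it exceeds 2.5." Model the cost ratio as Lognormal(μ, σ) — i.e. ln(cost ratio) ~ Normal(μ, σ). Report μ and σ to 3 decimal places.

If T ~ Lognormal(μ,σ) then ln T ~ Normal(μ,σ), so the p-quantile of ln T is μ + z_p·σ.
ln(0.94) = -0.06188 and ln(2.5) = 0.9163; z_{0.26} = -0.6433, z_{0.93} = 1.476.
σ = (0.9163 − -0.06188)/(1.476 − (-0.6433)) = 0.462.
μ = -0.06188 − (-0.6433)·0.462 = 0.235.

μ ≈ 0.235, σ ≈ 0.462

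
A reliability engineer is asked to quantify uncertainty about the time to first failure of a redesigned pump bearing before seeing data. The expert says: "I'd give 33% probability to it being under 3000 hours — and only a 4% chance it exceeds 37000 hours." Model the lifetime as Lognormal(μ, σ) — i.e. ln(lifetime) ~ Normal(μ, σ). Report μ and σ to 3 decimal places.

If T ~ Lognormal(μ,σ) then ln T ~ Normal(μ,σ), so the p-quantile of ln T is μ + z_p·σ.
ln(3000) = 8.006 and ln(37000) = 10.52; z_{0.33} = -0.4399, z_{0.96} = 1.751.
σ = (10.52 − 8.006)/(1.751 − (-0.4399)) = 1.147.
μ = 8.006 − (-0.4399)·1.147 = 8.511.

μ ≈ 8.511, σ ≈ 1.147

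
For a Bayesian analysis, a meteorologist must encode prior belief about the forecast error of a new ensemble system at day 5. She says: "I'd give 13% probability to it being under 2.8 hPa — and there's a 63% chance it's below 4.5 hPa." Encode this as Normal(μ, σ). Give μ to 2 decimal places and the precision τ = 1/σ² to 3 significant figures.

μ = 4.11, τ = 0.736

The p-quantile of Normal(μ,σ) is μ + z_p·σ, with z_{0.13} = -1.126 and z_{0.63} = 0.3319.
Eliminate σ: μ = (z₂·x₁ − z₁·x₂)/(z₂ − z₁) = (0.3319·2.8 − (-1.126)·4.5)/1.458 = 4.11.
Then σ = (x₂ − x₁)/(z₂ − z₁) = (4.5 − 2.8)/1.458 = 1.17.
Precision τ = 1/σ² = 1/1.166² = 0.736.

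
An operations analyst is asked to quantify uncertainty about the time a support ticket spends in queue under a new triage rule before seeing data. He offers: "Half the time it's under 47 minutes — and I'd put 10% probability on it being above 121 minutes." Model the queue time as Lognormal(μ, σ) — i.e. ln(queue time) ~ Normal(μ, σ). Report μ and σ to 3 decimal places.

If T ~ Lognormal(μ,σ) then ln T ~ Normal(μ,σ), so the p-quantile of ln T is μ + z_p·σ.
ln(47) = 3.85 and ln(121) = 4.796; z_{0.5} = 0, z_{0.9} = 1.282.
σ = (4.796 − 3.85)/(1.282 − (0)) = 0.738.
μ = 3.85 − (0)·0.738 = 3.850.

μ ≈ 3.850, σ ≈ 0.738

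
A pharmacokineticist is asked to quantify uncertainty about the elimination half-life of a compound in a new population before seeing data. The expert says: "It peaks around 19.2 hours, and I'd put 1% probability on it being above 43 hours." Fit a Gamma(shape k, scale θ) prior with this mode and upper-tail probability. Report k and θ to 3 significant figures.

k ≈ 8.39, θ ≈ 2.6

Gamma(k,θ) with k>1 has mode (k−1)θ, so θ = 19.2/(k−1).
Need P(X < 43) = 0.99 with θ tied to k this way. Start at k = 2, θ = 19.2: P(X<43) ≈ 0.655.
Too low — raise k to concentrate. Iterating converges to k ≈ 8.39.
Then θ = 19.2/(8.39−1) ≈ 2.6.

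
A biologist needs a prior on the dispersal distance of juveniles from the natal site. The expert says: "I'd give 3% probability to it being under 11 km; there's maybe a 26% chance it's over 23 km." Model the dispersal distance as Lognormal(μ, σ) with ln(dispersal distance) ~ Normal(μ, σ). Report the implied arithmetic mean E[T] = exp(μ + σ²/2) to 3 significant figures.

If T ~ Lognormal(μ,σ) then ln T ~ Normal(μ,σ), so the p-quantile of ln T is μ + z_p·σ.
ln(11) = 2.398 and ln(23) = 3.135; z_{0.03} = -1.881, z_{0.74} = 0.6433.
σ = (3.135 − 2.398)/(0.6433 − (-1.881)) = 0.292.
μ = 2.398 − (-1.881)·0.292 = 2.947.
E[T] = exp(μ + σ²/2) = exp(2.947 + 0.0427) = 19.9 km.

E[T] ≈ 19.9 km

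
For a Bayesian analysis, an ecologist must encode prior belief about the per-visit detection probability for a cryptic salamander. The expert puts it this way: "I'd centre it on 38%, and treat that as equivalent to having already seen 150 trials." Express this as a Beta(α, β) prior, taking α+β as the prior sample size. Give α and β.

Under the effective-sample-size interpretation, Beta(α, β) has prior mean α/(α+β) and prior sample size α+β.
So α+β = 150 and α/(α+β) = 0.38, giving α = 0.38·150 = 57 and β = 150 − 57 = 93.

α = 57, β = 93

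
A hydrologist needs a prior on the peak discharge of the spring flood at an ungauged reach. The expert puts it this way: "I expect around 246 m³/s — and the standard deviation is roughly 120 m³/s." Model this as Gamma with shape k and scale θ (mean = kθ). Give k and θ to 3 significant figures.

For Gamma(k, scale θ): mean = kθ, variance = kθ², so CV = 1/√k.
CV = SD/mean = 120/246 = 0.4878, hence k = 1/CV² = 4.2.
Then θ = mean/k = 246/4.2 = 58.5.

k ≈ 4.2, θ ≈ 58.5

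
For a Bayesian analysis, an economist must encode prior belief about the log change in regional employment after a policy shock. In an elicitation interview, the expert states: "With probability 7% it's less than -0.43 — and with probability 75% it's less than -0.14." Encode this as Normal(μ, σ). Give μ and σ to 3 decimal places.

μ = -0.231, σ = 0.135

For Normal(μ,σ), the p-quantile is μ + z_p·σ. Here z_{0.07} = -1.476, z_{0.75} = 0.6745.
So -0.43 = μ − 1.476σ and -0.14 = μ + 0.6745σ.
Subtracting: σ = (-0.14 − -0.43)/(0.6745 − (-1.476)) = 0.135.
Then μ = -0.43 − (-1.476)·0.135 = -0.231.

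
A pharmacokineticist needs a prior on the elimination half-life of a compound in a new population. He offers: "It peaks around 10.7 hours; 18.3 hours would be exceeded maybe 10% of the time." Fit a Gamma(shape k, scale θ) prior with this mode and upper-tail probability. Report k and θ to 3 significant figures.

k ≈ 7.58, θ ≈ 1.63

Gamma(k,θ) with k>1 has mode (k−1)θ, so θ = 10.7/(k−1).
Need P(X < 18.3) = 0.9 with θ tied to k this way. Start at k = 2, θ = 10.7: P(X<18.3) ≈ 0.510.
Too low — raise k to concentrate. Iterating converges to k ≈ 7.58.
Then θ = 10.7/(7.58−1) ≈ 1.63.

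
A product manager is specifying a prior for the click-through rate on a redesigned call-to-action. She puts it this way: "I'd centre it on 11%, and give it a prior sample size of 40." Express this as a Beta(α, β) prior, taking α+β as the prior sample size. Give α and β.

Under the effective-sample-size interpretation, Beta(α, β) has prior mean α/(α+β) and prior sample size α+β.
So α+β = 40 and α/(α+β) = 0.11, giving α = 0.11·40 = 4.4 and β = 40 − 4.4 = 35.6.

α = 4.4, β = 35.6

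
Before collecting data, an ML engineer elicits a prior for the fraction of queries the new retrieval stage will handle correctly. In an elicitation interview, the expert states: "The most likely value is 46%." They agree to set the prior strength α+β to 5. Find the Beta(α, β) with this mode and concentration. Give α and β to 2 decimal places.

For α,β > 1 the Beta mode is (α−1)/(α+β−2). With α+β = 5, the mode is (α−1)/3.
Set (α−1)/3 = 0.46 → α = 1 + 0.46·3 = 2.38.
β = 5 − α = 2.62.

α = 2.38, β = 2.62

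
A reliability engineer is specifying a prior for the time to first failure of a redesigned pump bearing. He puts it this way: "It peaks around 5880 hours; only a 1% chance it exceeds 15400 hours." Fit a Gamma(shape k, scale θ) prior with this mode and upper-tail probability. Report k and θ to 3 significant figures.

k ≈ 6.01, θ ≈ 1170

Gamma(k,θ) with k>1 has mode (k−1)θ, so θ = 5880/(k−1).
Need P(X < 15400) = 0.99 with θ tied to k this way. Start at k = 2, θ = 5880: P(X<15400) ≈ 0.736.
Too low — raise k to concentrate. Iterating converges to k ≈ 6.01.
Then θ = 5880/(6.01−1) ≈ 1170.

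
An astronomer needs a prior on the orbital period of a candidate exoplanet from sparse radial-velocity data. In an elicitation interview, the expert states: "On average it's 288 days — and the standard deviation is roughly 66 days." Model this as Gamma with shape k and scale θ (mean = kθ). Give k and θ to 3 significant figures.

For Gamma(k, scale θ): mean = kθ, variance = kθ², so CV = 1/√k.
CV = SD/mean = 66/288 = 0.2292, hence k = 1/CV² = 19.
Then θ = mean/k = 288/19 = 15.1.

k ≈ 19, θ ≈ 15.1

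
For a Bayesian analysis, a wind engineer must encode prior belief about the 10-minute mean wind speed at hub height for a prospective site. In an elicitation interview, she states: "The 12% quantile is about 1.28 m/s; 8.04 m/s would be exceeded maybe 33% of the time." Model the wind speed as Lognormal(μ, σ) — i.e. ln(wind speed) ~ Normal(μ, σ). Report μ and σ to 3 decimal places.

If T ~ Lognormal(μ,σ) then ln T ~ Normal(μ,σ), so the p-quantile of ln T is μ + z_p·σ.
ln(1.28) = 0.2469 and ln(8.04) = 2.084; z_{0.12} = -1.175, z_{0.67} = 0.4399.
σ = (2.084 − 0.2469)/(0.4399 − (-1.175)) = 1.138.
μ = 0.2469 − (-1.175)·1.138 = 1.584.

μ ≈ 1.584, σ ≈ 1.138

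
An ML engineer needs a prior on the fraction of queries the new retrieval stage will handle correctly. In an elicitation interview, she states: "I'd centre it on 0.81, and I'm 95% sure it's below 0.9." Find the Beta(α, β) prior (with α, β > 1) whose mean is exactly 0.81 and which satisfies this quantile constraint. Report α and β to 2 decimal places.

With mean 0.81 fixed, write α = 0.81s, β = 0.19s where s = α+β.
Need P(θ < 0.9) = 0.95 under Beta(0.81s, 0.19s). Normal approximation: (q−m)/√(m(1−m)/s) ≈ z_{0.95} = 1.64, so s ≈ 0.81·0.19·(1.64)²/(0.9−0.81)² = 51.4.
At s = 51.4: P(θ<0.9) ≈ 0.968. Adjusting to match 0.95 gives s ≈ 41.35.
So α = 0.81·41.35 ≈ 33.49, β = 0.19·41.35 ≈ 7.86.

α ≈ 33.49, β ≈ 7.86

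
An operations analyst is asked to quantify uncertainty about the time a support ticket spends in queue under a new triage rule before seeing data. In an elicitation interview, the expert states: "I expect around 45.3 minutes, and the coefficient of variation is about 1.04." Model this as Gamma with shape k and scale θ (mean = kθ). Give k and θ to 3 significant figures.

k ≈ 0.925, θ ≈ 49

For Gamma(k, scale θ): mean = kθ, variance = kθ², so CV = 1/√k.
CV = 1.04, hence k = 1/CV² = 0.925.
Then θ = mean/k = 45.3/0.925 = 49.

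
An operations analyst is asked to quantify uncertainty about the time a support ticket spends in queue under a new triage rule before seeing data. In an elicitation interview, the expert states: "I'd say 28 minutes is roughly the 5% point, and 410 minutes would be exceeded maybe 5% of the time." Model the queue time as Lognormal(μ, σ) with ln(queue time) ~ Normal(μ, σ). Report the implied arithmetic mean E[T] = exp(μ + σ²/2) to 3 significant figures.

E[T] ≈ 149 minutes

If T ~ Lognormal(μ,σ) then ln T ~ Normal(μ,σ), so the p-quantile of ln T is μ + z_p·σ.
ln(28) = 3.332 and ln(410) = 6.016; z_{0.05} = -1.645, z_{0.95} = 1.645.
σ = (6.016 − 3.332)/(1.645 − (-1.645)) = 0.816.
μ = 3.332 − (-1.645)·0.816 = 4.674.
E[T] = exp(μ + σ²/2) = exp(4.674 + 0.3328) = 149 minutes.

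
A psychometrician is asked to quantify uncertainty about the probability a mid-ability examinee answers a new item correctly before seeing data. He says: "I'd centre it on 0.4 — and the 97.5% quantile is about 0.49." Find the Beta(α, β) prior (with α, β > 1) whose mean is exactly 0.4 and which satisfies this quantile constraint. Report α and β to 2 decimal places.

With mean 0.4 fixed, write α = 0.4s, β = 0.6s where s = α+β.
Need P(θ < 0.49) = 0.975 under Beta(0.4s, 0.6s). Normal approximation: (q−m)/√(m(1−m)/s) ≈ z_{0.975} = 1.96, so s ≈ 0.4·0.6·(1.96)²/(0.49−0.4)² = 113.8.
At s = 113.8: P(θ<0.49) ≈ 0.974. Adjusting to match 0.975 gives s ≈ 116.58.
So α = 0.4·116.58 ≈ 46.63, β = 0.6·116.58 ≈ 69.95.

α ≈ 46.63, β ≈ 69.95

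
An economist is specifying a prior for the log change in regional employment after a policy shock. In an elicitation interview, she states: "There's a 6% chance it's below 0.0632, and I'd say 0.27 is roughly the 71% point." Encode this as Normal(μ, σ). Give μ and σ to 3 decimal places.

For Normal(μ,σ), the p-quantile is μ + z_p·σ. Here z_{0.06} = -1.555, z_{0.71} = 0.5534.
So 0.0632 = μ − 1.555σ and 0.27 = μ + 0.5534σ.
Subtracting: σ = (0.27 − 0.0632)/(0.5534 − (-1.555)) = 0.098.
Then μ = 0.0632 − (-1.555)·0.098 = 0.216.

μ = 0.216, σ = 0.098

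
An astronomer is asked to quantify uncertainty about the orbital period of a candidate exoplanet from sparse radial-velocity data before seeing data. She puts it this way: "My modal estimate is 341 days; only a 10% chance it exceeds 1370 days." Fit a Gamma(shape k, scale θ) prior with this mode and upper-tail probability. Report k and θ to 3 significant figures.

k ≈ 1.95, θ ≈ 359

Gamma(k,θ) with k>1 has mode (k−1)θ, so θ = 341/(k−1).
Need P(X < 1370) = 0.9 with θ tied to k this way. Start at k = 2, θ = 341: P(X<1370) ≈ 0.910.
Too high — lower k to spread out. Iterating converges to k ≈ 1.95.
Then θ = 341/(1.95−1) ≈ 359.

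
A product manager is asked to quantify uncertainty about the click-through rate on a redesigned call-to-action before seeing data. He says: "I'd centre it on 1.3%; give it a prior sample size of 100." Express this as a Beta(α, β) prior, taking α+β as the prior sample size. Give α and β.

Under the effective-sample-size interpretation, Beta(α, β) has prior mean α/(α+β) and prior sample size α+β.
So α+β = 100 and α/(α+β) = 0.013, giving α = 0.013·100 = 1.3 and β = 100 − 1.3 = 98.7.

α = 1.3, β = 98.7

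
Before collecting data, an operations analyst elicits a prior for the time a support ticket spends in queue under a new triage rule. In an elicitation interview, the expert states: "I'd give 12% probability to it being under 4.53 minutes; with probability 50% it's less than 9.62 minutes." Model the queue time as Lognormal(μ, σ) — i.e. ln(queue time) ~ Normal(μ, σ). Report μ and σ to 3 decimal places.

If T ~ Lognormal(μ,σ) then ln T ~ Normal(μ,σ), so the p-quantile of ln T is μ + z_p·σ.
ln(4.53) = 1.511 and ln(9.62) = 2.264; z_{0.12} = -1.175, z_{0.5} = 0.
σ = (2.264 − 1.511)/(0 − (-1.175)) = 0.641.
μ = 1.511 − (-1.175)·0.641 = 2.264.

μ ≈ 2.264, σ ≈ 0.641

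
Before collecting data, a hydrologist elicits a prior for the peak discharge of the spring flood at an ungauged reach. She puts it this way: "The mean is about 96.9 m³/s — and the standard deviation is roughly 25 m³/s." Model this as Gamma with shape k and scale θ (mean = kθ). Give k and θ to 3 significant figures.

For Gamma(k, scale θ): mean = kθ, variance = kθ², so CV = 1/√k.
CV = SD/mean = 25/96.9 = 0.258, hence k = 1/CV² = 15.
Then θ = mean/k = 96.9/15 = 6.45.

k ≈ 15, θ ≈ 6.45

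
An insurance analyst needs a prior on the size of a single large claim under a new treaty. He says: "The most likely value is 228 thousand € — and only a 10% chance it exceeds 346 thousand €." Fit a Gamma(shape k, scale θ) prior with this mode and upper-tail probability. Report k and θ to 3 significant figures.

k ≈ 11.7, θ ≈ 21.3

Gamma(k,θ) with k>1 has mode (k−1)θ, so θ = 228/(k−1).
Need P(X < 346) = 0.9 with θ tied to k this way. Start at k = 2, θ = 228: P(X<346) ≈ 0.448.
Too low — raise k to concentrate. Iterating converges to k ≈ 11.7.
Then θ = 228/(11.7−1) ≈ 21.3.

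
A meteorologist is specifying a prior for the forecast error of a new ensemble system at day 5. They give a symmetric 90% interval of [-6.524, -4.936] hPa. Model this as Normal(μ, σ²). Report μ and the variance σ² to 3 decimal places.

A symmetric 90% interval runs μ ± z·σ with z = 1.645.
Half-width = 0.794, so σ = 0.794/1.645 = 0.4827 and σ² = 0.233.
μ is the interval midpoint, -5.730.

μ = -5.730, σ² = 0.233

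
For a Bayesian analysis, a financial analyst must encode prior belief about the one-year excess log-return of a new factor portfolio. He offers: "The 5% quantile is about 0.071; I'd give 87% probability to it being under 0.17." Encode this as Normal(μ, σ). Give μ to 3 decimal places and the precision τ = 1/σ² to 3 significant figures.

The p-quantile of Normal(μ,σ) is μ + z_p·σ, with z_{0.05} = -1.645 and z_{0.87} = 1.126.
Eliminate σ: μ = (z₂·x₁ − z₁·x₂)/(z₂ − z₁) = (1.126·0.071 − (-1.645)·0.17)/2.771 = 0.130.
Then σ = (x₂ − x₁)/(z₂ − z₁) = (0.17 − 0.071)/2.771 = 0.036.
Precision τ = 1/σ² = 1/0.03572² = 784.

μ = 0.130, τ = 784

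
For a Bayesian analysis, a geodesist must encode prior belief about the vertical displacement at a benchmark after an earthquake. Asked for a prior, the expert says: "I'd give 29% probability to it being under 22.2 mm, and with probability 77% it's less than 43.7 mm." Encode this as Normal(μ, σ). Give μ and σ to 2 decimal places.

The p-quantile of Normal(μ,σ) is μ + z_p·σ, with z_{0.29} = -0.5534 and z_{0.77} = 0.7388.
Eliminate σ: μ = (z₂·x₁ − z₁·x₂)/(z₂ − z₁) = (0.7388·22.2 − (-0.5534)·43.7)/1.292 = 31.41.
Then σ = (x₂ − x₁)/(z₂ − z₁) = (43.7 − 22.2)/1.292 = 16.64.

μ = 31.41, σ = 16.64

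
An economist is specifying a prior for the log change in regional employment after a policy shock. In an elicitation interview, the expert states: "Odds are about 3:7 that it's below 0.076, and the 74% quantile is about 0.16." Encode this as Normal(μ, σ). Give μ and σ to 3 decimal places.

μ = 0.114, σ = 0.072

For Normal(μ,σ), the p-quantile is μ + z_p·σ. Here z_{0.3} = -0.5244, z_{0.74} = 0.6433.
So 0.076 = μ − 0.5244σ and 0.16 = μ + 0.6433σ.
Subtracting: σ = (0.16 − 0.076)/(0.6433 − (-0.5244)) = 0.072.
Then μ = 0.076 − (-0.5244)·0.072 = 0.114.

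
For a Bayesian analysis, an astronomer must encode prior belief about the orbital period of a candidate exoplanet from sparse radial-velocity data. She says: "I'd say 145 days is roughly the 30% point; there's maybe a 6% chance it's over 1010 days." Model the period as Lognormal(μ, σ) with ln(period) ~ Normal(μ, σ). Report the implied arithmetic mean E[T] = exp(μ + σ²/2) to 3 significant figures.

E[T] ≈ 366 days

If T ~ Lognormal(μ,σ) then ln T ~ Normal(μ,σ), so the p-quantile of ln T is μ + z_p·σ.
ln(145) = 4.977 and ln(1010) = 6.918; z_{0.3} = -0.5244, z_{0.94} = 1.555.
σ = (6.918 − 4.977)/(1.555 − (-0.5244)) = 0.934.
μ = 4.977 − (-0.5244)·0.934 = 5.466.
E[T] = exp(μ + σ²/2) = exp(5.466 + 0.4357) = 366 days.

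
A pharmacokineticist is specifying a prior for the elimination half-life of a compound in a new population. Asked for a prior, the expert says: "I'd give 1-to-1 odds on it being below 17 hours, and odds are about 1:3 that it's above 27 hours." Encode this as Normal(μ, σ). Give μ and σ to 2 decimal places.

The p-quantile of Normal(μ,σ) is μ + z_p·σ, with z_{0.5} = 0 and z_{0.75} = 0.6745.
Eliminate σ: μ = (z₂·x₁ − z₁·x₂)/(z₂ − z₁) = (0.6745·17 − (0)·27)/0.6745 = 17.00.
Then σ = (x₂ − x₁)/(z₂ − z₁) = (27 − 17)/0.6745 = 14.83.

μ = 17.00, σ = 14.83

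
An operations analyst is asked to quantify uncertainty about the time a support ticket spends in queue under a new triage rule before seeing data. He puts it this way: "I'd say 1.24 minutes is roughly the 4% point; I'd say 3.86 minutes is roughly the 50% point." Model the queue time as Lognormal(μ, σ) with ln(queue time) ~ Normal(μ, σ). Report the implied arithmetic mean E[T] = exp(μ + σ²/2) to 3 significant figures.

E[T] ≈ 4.76 minutes

If T ~ Lognormal(μ,σ) then ln T ~ Normal(μ,σ), so the p-quantile of ln T is μ + z_p·σ.
ln(1.24) = 0.2151 and ln(3.86) = 1.351; z_{0.04} = -1.751, z_{0.5} = 0.
σ = (1.351 − 0.2151)/(0 − (-1.751)) = 0.649.
μ = 0.2151 − (-1.751)·0.649 = 1.351.
E[T] = exp(μ + σ²/2) = exp(1.351 + 0.2104) = 4.76 minutes.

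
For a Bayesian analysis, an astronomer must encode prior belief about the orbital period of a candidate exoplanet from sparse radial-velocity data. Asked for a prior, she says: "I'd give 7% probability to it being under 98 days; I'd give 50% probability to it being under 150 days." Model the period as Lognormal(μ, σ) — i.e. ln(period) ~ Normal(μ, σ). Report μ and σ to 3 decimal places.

If T ~ Lognormal(μ,σ) then ln T ~ Normal(μ,σ), so the p-quantile of ln T is μ + z_p·σ.
ln(98) = 4.585 and ln(150) = 5.011; z_{0.07} = -1.476, z_{0.5} = 0.
σ = (5.011 − 4.585)/(0 − (-1.476)) = 0.288.
μ = 4.585 − (-1.476)·0.288 = 5.011.

μ ≈ 5.011, σ ≈ 0.288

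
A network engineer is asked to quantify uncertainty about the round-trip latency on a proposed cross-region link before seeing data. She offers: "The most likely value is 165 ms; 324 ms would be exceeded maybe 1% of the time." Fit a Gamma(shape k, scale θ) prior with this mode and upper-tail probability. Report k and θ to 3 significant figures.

Gamma(k,θ) with k>1 has mode (k−1)θ, so θ = 165/(k−1).
Need P(X < 324) = 0.99 with θ tied to k this way. Start at k = 2, θ = 165: P(X<324) ≈ 0.584.
Too low — raise k to concentrate. Iterating converges to k ≈ 11.8.
Then θ = 165/(11.8−1) ≈ 15.2.

k ≈ 11.8, θ ≈ 15.2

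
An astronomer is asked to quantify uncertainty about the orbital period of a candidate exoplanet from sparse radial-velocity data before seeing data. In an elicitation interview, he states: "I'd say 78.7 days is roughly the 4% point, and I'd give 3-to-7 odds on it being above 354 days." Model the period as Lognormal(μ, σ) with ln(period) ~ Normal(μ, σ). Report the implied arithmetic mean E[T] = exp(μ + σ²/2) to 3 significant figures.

If T ~ Lognormal(μ,σ) then ln T ~ Normal(μ,σ), so the p-quantile of ln T is μ + z_p·σ.
ln(78.7) = 4.366 and ln(354) = 5.869; z_{0.04} = -1.751, z_{0.7} = 0.5244.
σ = (5.869 − 4.366)/(0.5244 − (-1.751)) = 0.661.
μ = 4.366 − (-1.751)·0.661 = 5.523.
E[T] = exp(μ + σ²/2) = exp(5.523 + 0.2184) = 311 days.

E[T] ≈ 311 days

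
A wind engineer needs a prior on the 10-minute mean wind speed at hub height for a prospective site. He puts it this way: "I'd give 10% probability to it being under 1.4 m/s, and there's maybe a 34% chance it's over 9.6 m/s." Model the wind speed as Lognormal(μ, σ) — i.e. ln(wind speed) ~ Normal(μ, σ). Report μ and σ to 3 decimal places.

μ ≈ 1.793, σ ≈ 1.137

If T ~ Lognormal(μ,σ) then ln T ~ Normal(μ,σ), so the p-quantile of ln T is μ + z_p·σ.
ln(1.4) = 0.3365 and ln(9.6) = 2.262; z_{0.1} = -1.282, z_{0.66} = 0.4125.
σ = (2.262 − 0.3365)/(0.4125 − (-1.282)) = 1.137.
μ = 0.3365 − (-1.282)·1.137 = 1.793.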